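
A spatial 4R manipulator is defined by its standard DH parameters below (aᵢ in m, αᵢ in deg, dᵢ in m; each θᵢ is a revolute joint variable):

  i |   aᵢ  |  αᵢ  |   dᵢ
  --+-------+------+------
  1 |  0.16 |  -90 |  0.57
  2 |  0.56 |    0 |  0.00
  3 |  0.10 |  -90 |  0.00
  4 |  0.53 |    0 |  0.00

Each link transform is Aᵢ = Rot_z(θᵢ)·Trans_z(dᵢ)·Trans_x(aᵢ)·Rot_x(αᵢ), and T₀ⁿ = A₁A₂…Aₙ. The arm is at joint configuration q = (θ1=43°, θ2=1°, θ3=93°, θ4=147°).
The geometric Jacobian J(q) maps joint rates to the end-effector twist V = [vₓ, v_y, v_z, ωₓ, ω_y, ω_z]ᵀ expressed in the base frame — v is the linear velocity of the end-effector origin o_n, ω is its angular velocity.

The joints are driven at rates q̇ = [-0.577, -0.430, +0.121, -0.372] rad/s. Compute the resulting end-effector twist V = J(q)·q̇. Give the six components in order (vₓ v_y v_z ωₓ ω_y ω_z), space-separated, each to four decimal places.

0.2036 -0.6231 0.1411 0.4821 0.0271 -0.6029

o_n = [0.7410, 0.2963, 0.9039]
J₁: ẑ×o_n = [-0.2963, 0.7410, 0.0000], ω = ẑ
J2: z=[-0.6820, 0.7314, 0.0000] o=[0.1170, 0.1091, 0.5700] → [0.2442, 0.2277, -0.5839, -0.6820, 0.7314, 0.0000]
J3: z=[-0.6820, 0.7314, 0.0000] o=[0.5265, 0.4910, 0.5602] → [0.2513, 0.2344, -0.0240, -0.6820, 0.7314, 0.0000]
J4: z=[-0.7296, -0.6803, 0.0698] o=[0.5214, 0.4862, 0.4605] → [-0.2884, 0.3388, 0.2880, -0.7296, -0.6803, 0.0698]
V = J·q̇ = [0.2036, -0.6231, 0.1411, 0.4821, 0.0271, -0.6029]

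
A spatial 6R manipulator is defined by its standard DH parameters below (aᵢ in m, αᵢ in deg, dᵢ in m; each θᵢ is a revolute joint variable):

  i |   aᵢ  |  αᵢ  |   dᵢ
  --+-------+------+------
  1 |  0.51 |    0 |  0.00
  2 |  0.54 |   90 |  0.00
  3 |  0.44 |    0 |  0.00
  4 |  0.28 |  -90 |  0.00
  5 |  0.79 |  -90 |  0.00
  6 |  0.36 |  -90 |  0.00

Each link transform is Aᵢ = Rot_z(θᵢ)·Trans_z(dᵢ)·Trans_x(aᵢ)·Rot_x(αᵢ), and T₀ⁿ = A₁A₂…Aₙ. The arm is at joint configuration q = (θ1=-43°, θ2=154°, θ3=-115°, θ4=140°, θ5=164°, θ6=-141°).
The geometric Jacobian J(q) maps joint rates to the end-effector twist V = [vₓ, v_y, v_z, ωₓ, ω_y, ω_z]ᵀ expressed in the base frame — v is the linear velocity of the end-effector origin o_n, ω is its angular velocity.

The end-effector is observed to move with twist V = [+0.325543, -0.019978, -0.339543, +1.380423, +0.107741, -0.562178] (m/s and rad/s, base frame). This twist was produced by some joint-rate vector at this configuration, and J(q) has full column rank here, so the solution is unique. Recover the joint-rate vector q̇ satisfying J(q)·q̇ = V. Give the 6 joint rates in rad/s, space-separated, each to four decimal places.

o_n = [0.2175, -0.3351, -0.2824]
J₁: ẑ×o_n = [0.3351, 0.2175, -0.0000], ω = ẑ
J2: z=[0.0000, 0.0000, 1.0000] o=[0.3730, -0.3478, 0.0000] → [-0.0127, -0.1555, 0.0000, 0.0000, 0.0000, 1.0000]
J3: z=[0.9336, 0.3584, 0.0000] o=[0.1795, 0.1563, 0.0000] → [-0.1012, 0.2636, -0.4724, 0.9336, 0.3584, 0.0000]
J4: z=[0.9336, 0.3584, 0.0000] o=[0.2461, -0.0173, -0.3988] → [0.0417, -0.1087, -0.2865, 0.9336, 0.3584, 0.0000]
J5: z=[0.1515, -0.3945, 0.9063] o=[0.1552, 0.2196, -0.2804] → [0.5036, 0.0568, -0.0594, 0.1515, -0.3945, 0.9063]
J6: z=[0.9869, 0.1113, -0.1165] o=[0.1985, -0.5009, -0.6014] → [0.0548, -0.3170, 0.1615, 0.9869, 0.1113, -0.1165]
q̇ = J⁺·V = [-0.3200, -0.9080, 0.1810, 0.8820, 0.7700, 0.2750]

-0.3200 -0.9080 0.1810 0.8820 0.7700 0.2750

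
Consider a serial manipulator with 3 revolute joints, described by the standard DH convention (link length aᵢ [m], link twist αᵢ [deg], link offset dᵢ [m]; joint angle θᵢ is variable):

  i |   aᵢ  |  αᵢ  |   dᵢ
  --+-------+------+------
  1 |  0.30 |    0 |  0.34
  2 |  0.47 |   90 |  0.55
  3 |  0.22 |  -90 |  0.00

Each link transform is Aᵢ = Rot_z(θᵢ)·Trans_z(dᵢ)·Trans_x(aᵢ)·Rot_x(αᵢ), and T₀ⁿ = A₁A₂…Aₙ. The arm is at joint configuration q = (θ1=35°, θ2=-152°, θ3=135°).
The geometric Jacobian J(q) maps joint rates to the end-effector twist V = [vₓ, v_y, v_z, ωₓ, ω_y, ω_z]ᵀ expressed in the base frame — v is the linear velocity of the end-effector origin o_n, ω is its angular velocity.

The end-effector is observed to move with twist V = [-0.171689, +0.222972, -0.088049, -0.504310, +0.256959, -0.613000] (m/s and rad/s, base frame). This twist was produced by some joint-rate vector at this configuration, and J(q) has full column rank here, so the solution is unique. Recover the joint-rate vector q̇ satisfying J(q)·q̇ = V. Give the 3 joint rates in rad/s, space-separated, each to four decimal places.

0.2320 -0.8450 0.5660

o_n = [0.1030, -0.1081, 1.0456]
J₁: ẑ×o_n = [0.1081, 0.1030, -0.0000], ω = ẑ
J2: z=[0.0000, 0.0000, 1.0000] o=[0.2457, 0.1721, 0.3400] → [0.2802, -0.1428, 0.0000, 0.0000, 0.0000, 1.0000]
J3: z=[-0.8910, 0.4540, 0.0000] o=[0.0324, -0.2467, 0.8900] → [0.0706, 0.1386, -0.1556, -0.8910, 0.4540, 0.0000]
q̇ = J⁺·V = [0.2320, -0.8450, 0.5660]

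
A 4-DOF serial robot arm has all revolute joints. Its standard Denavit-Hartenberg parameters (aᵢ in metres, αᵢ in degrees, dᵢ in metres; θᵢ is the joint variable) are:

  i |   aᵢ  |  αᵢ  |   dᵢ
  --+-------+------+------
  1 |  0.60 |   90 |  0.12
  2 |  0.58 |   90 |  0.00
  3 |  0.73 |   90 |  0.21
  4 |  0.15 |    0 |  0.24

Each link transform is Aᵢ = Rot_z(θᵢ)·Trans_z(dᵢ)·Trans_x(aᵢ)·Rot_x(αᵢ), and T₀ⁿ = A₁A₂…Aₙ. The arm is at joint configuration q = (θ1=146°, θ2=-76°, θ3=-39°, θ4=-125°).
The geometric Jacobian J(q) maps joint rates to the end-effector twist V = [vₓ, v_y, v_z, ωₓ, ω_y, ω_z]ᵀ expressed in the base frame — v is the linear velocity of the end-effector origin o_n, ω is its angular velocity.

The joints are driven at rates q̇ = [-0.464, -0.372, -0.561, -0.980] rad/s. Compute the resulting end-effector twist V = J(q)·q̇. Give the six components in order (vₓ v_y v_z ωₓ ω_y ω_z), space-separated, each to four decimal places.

0.3350 0.0433 0.3403 -0.3571 0.7108 -0.9267

o_n = [-0.9447, -0.0766, -0.8029]
J₁: ẑ×o_n = [0.0766, -0.9447, 0.0000], ω = ẑ
J2: z=[0.5592, 0.8290, 0.0000] o=[-0.4974, 0.3355, 0.1200] → [-0.7651, 0.5161, 0.1403, 0.5592, 0.8290, 0.0000]
J3: z=[0.8044, -0.5426, -0.2419] o=[-0.6137, 0.4140, -0.4428] → [0.0767, 0.3697, -0.5742, 0.8044, -0.5426, -0.2419]
J4: z=[-0.3084, -0.7294, 0.6106] o=[-0.8155, -0.0041, -1.0440] → [-0.1316, -0.0045, -0.0718, -0.3084, -0.7294, 0.6106]
V = J·q̇ = [0.3350, 0.0433, 0.3403, -0.3571, 0.7108, -0.9267]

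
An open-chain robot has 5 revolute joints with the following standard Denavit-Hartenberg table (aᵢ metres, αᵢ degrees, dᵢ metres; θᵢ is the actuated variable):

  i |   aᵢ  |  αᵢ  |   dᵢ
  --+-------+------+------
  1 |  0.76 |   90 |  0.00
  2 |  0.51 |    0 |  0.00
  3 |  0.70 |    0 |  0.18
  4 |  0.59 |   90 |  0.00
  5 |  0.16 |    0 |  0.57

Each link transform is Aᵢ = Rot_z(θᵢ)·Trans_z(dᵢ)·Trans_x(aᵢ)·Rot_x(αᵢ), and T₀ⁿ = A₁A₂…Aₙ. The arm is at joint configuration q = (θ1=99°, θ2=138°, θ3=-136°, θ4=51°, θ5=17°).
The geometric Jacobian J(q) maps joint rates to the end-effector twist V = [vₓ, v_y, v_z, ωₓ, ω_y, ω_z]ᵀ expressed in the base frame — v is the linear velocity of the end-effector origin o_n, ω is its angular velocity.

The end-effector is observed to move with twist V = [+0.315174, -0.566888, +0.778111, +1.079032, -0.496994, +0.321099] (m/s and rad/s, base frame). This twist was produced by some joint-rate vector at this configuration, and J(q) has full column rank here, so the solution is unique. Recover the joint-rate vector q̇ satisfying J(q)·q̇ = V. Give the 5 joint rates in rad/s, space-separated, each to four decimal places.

o_n = [-0.0862, 1.9940, 0.6160]
J₁: ẑ×o_n = [-1.9940, -0.0862, 0.0000], ω = ẑ
J2: z=[0.9877, 0.1564, 0.0000] o=[-0.1189, 0.7506, 0.0000] → [0.0964, -0.6085, 1.2229, 0.9877, 0.1564, 0.0000]
J3: z=[0.9877, 0.1564, 0.0000] o=[-0.0596, 0.3763, 0.3413] → [0.0430, -0.2714, 1.6019, 0.9877, 0.1564, 0.0000]
J4: z=[0.9877, 0.1564, 0.0000] o=[0.0087, 1.0954, 0.3657] → [0.0392, -0.2473, 0.9024, 0.9877, 0.1564, 0.0000]
J5: z=[-0.1249, 0.7888, -0.6018] o=[-0.0468, 1.4461, 0.8369] → [0.1555, -0.0039, -0.0374, -0.1249, 0.7888, -0.6018]
q̇ = J⁺·V = [-0.1760, 0.9880, -0.6590, 0.6590, -0.8260]

-0.1760 0.9880 -0.6590 0.6590 -0.8260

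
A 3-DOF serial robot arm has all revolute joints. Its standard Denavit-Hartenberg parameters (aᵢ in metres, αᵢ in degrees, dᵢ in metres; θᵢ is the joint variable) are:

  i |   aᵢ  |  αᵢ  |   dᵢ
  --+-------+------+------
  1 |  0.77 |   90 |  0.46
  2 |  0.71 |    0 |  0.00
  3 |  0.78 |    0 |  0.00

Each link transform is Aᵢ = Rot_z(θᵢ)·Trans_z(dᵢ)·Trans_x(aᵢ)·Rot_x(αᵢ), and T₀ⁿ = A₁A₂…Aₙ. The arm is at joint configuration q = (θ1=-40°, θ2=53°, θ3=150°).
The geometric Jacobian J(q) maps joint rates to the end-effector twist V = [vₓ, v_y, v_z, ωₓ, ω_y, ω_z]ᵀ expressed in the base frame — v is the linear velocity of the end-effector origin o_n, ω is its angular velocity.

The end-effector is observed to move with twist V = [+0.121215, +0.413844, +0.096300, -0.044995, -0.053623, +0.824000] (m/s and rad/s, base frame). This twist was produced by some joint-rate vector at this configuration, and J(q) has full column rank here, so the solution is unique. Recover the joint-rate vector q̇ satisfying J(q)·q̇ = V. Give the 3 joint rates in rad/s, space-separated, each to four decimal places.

0.8240 0.3430 -0.2730

o_n = [0.3672, -0.3081, 0.7223]
J₁: ẑ×o_n = [0.3081, 0.3672, -0.0000], ω = ẑ
J2: z=[-0.6428, -0.7660, 0.0000] o=[0.5899, -0.4949, 0.4600] → [-0.2009, 0.1686, -0.2907, -0.6428, -0.7660, 0.0000]
J3: z=[-0.6428, -0.7660, 0.0000] o=[0.9172, -0.7696, 1.0270] → [0.2335, -0.1959, -0.7180, -0.6428, -0.7660, 0.0000]
q̇ = J⁺·V = [0.8240, 0.3430, -0.2730]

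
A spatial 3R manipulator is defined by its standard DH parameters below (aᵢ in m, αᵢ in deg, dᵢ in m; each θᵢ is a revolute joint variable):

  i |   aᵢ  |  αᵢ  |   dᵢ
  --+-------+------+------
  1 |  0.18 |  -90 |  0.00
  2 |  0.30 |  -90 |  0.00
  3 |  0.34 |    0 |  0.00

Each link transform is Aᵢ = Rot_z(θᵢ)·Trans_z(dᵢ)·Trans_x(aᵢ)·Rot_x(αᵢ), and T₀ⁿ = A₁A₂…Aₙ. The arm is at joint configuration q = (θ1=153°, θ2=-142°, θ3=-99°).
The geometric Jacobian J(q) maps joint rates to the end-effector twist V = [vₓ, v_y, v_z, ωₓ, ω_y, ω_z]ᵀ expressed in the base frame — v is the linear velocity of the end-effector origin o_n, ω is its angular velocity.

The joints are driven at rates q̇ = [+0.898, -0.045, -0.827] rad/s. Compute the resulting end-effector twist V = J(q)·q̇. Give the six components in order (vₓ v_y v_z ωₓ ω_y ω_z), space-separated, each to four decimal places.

o_n = [-0.1395, -0.3058, 0.1520]
J₁: ẑ×o_n = [0.3058, -0.1395, 0.0000], ω = ẑ
J2: z=[-0.4540, -0.8910, 0.0000] o=[-0.1604, 0.0817, 0.0000] → [-0.1354, 0.0690, 0.1945, -0.4540, -0.8910, 0.0000]
J3: z=[-0.5486, 0.2795, 0.7880] o=[0.0503, -0.0256, 0.1847] → [0.2116, -0.1675, 0.2067, -0.5486, 0.2795, 0.7880]
V = J·q̇ = [0.1057, 0.0101, -0.1797, 0.4741, -0.1911, 0.2463]

0.1057 0.0101 -0.1797 0.4741 -0.1911 0.2463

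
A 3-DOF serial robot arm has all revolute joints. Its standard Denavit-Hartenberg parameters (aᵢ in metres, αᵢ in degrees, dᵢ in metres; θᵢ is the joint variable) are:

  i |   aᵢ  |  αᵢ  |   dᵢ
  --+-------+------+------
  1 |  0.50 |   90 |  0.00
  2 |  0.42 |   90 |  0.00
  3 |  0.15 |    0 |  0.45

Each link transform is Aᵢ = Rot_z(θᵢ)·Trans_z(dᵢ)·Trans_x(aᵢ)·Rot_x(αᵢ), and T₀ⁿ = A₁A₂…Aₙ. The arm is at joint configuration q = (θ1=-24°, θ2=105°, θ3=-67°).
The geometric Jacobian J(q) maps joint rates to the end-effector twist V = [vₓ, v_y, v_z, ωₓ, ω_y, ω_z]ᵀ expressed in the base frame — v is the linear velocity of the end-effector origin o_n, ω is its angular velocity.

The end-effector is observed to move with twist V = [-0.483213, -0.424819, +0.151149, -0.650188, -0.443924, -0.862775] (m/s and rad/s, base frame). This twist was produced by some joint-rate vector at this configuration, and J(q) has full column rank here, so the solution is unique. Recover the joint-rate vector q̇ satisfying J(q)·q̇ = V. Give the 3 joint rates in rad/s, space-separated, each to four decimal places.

-0.7520 0.6700 -0.4280

o_n = [0.7969, -0.2036, 0.5788]
J₁: ẑ×o_n = [0.2036, 0.7969, -0.0000], ω = ẑ
J2: z=[-0.4067, -0.9135, 0.0000] o=[0.4568, -0.2034, 0.0000] → [-0.5287, 0.2354, 0.3108, -0.4067, -0.9135, 0.0000]
J3: z=[0.8824, -0.3929, 0.2588] o=[0.3575, -0.1592, 0.4057] → [-0.0565, -0.0390, 0.1334, 0.8824, -0.3929, 0.2588]
q̇ = J⁺·V = [-0.7520, 0.6700, -0.4280]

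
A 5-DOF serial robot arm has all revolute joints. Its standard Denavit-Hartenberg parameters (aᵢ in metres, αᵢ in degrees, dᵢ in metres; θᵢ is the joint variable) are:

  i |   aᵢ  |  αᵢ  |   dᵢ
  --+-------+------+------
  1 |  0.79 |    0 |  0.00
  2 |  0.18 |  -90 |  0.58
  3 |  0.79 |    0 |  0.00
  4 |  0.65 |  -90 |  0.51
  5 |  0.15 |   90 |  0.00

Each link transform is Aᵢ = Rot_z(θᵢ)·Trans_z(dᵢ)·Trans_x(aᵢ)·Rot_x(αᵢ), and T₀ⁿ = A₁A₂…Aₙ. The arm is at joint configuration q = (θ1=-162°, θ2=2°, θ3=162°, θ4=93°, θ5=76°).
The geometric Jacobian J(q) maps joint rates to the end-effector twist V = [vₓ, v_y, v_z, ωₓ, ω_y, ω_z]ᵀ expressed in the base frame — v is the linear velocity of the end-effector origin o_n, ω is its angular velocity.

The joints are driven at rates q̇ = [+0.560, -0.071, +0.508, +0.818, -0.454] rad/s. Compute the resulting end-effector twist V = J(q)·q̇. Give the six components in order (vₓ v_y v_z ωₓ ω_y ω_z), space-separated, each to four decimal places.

o_n = [0.0771, -0.3304, 0.9988]
J₁: ẑ×o_n = [0.3304, 0.0771, -0.0000], ω = ẑ
J2: z=[0.0000, 0.0000, 1.0000] o=[-0.7513, -0.2441, 0.0000] → [0.0863, 0.8284, -0.0000, 0.0000, 0.0000, 1.0000]
J3: z=[0.3420, -0.9397, 0.0000] o=[-0.9205, -0.3057, 0.5800] → [-0.3935, -0.1432, 0.9290, 0.3420, -0.9397, 0.0000]
J4: z=[0.3420, -0.9397, 0.0000] o=[-0.2145, -0.0487, 0.3359] → [-0.6229, -0.2267, 0.1776, 0.3420, -0.9397, 0.0000]
J5: z=[-0.9077, -0.3304, 0.2588] o=[0.1181, -0.4704, 0.9637] → [-0.0478, 0.0212, -0.1406, -0.9077, -0.3304, 0.2588]
V = J·q̇ = [-0.5088, -0.2835, 0.6810, 0.8656, -1.0960, 0.3715]

-0.5088 -0.2835 0.6810 0.8656 -1.0960 0.3715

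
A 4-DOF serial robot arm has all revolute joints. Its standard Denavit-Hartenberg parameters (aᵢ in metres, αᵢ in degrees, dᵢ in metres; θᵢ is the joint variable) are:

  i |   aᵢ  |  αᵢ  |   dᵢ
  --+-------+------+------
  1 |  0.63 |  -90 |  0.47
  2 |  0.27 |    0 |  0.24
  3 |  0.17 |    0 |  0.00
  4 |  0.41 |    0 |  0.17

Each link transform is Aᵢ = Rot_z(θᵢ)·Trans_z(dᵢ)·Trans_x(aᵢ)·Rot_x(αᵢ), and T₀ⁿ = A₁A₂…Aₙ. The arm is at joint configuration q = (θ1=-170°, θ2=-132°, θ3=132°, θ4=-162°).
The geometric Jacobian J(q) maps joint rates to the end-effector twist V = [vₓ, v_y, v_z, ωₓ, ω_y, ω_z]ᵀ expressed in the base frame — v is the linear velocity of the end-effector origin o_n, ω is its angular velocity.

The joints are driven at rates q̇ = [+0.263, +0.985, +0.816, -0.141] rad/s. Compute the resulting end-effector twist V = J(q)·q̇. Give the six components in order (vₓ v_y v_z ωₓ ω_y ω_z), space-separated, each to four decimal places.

o_n = [-0.1547, -0.4436, 0.7973]
J₁: ẑ×o_n = [0.4436, -0.1547, 0.0000], ω = ẑ
J2: z=[0.1736, -0.9848, 0.0000] o=[-0.6204, -0.1094, 0.4700] → [-0.3224, -0.0568, 0.4006, 0.1736, -0.9848, 0.0000]
J3: z=[0.1736, -0.9848, 0.0000] o=[-0.4008, -0.3144, 0.6706] → [-0.1248, -0.0220, 0.2199, 0.1736, -0.9848, 0.0000]
J4: z=[0.1736, -0.9848, 0.0000] o=[-0.5683, -0.3439, 0.6706] → [-0.1248, -0.0220, 0.3899, 0.1736, -0.9848, 0.0000]
V = J·q̇ = [-0.2851, -0.1115, 0.5191, 0.2883, -1.6348, 0.2630]

-0.2851 -0.1115 0.5191 0.2883 -1.6348 0.2630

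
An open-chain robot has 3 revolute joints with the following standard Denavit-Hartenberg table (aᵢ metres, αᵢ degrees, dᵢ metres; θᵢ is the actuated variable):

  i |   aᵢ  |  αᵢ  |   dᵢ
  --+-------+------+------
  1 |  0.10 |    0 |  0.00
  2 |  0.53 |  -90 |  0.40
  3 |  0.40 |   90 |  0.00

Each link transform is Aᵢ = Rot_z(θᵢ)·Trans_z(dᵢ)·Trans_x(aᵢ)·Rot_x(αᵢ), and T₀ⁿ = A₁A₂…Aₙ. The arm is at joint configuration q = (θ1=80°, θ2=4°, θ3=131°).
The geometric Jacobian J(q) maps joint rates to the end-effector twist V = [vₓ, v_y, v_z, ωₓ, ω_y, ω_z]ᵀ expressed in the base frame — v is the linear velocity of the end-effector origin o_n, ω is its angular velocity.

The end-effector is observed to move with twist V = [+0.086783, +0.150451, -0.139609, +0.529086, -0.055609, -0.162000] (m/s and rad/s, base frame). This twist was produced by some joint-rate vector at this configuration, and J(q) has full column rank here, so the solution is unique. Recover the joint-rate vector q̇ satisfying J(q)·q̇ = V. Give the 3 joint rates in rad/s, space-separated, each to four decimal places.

-0.2730 0.1110 -0.5320

o_n = [0.0453, 0.3646, 0.0981]
J₁: ẑ×o_n = [-0.3646, 0.0453, 0.0000], ω = ẑ
J2: z=[0.0000, 0.0000, 1.0000] o=[0.0174, 0.0985, 0.0000] → [-0.2661, 0.0280, 0.0000, 0.0000, 0.0000, 1.0000]
J3: z=[-0.9945, 0.1045, 0.0000] o=[0.0728, 0.6256, 0.4000] → [-0.0316, -0.3002, 0.2624, -0.9945, 0.1045, 0.0000]
q̇ = J⁺·V = [-0.2730, 0.1110, -0.5320]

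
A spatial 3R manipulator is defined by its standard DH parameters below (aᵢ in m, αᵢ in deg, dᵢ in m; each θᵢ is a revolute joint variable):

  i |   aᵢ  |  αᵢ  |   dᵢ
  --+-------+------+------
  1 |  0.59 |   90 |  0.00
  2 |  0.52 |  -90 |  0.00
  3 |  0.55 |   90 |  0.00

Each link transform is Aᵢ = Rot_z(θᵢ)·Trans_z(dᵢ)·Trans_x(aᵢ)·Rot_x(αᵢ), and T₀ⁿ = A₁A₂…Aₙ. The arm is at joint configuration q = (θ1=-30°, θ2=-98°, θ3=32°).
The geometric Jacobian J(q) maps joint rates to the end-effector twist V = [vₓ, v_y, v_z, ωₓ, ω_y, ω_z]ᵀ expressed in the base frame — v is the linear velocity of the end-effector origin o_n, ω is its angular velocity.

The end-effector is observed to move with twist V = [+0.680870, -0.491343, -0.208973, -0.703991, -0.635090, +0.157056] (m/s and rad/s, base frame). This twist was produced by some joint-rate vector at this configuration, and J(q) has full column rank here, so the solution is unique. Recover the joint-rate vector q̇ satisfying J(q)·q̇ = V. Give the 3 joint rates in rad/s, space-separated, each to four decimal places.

0.1160 0.9020 -0.2950

o_n = [0.5378, 0.0260, -0.9768]
J₁: ẑ×o_n = [-0.0260, 0.5378, 0.0000], ω = ẑ
J2: z=[-0.5000, -0.8660, 0.0000] o=[0.5110, -0.2950, 0.0000] → [0.8460, -0.4884, -0.1373, -0.5000, -0.8660, 0.0000]
J3: z=[0.8576, -0.4951, -0.1392] o=[0.4483, -0.2588, -0.5149] → [0.2683, 0.3837, 0.2886, 0.8576, -0.4951, -0.1392]
q̇ = J⁺·V = [0.1160, 0.9020, -0.2950]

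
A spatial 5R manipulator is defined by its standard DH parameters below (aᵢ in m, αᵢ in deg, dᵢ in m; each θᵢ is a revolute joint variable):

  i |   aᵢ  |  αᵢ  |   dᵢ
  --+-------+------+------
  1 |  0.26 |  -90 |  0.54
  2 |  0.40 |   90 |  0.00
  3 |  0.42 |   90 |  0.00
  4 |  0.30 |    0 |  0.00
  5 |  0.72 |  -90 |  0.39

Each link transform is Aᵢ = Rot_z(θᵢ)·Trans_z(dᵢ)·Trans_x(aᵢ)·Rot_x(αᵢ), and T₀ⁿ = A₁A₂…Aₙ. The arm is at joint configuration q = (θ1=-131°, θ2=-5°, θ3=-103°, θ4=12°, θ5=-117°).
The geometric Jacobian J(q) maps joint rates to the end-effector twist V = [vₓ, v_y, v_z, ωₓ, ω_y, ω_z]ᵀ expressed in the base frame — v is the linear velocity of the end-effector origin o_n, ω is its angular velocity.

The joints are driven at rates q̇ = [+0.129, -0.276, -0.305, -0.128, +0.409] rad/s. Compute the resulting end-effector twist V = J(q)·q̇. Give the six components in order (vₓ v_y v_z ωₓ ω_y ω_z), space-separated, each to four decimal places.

-0.0558 -0.0366 -0.1168 0.0009 0.3254 -0.1987

o_n = [-0.4637, 0.1156, -0.0993]
J₁: ẑ×o_n = [-0.1156, -0.4637, 0.0000], ω = ẑ
J2: z=[0.7547, -0.6561, 0.0000] o=[-0.1706, -0.1962, 0.5400] → [0.4194, 0.4825, 0.0430, 0.7547, -0.6561, 0.0000]
J3: z=[0.0572, 0.0658, 0.9962] o=[-0.4320, -0.4970, 0.5749] → [-0.6546, 0.0069, 0.0371, 0.0572, 0.0658, 0.9962]
J4: z=[0.8066, 0.5850, -0.0849] o=[-0.6791, -0.1574, 0.5666] → [-0.3664, 0.5188, 0.0943, 0.8066, 0.5850, -0.0849]
J5: z=[0.8066, 0.5850, -0.0849] o=[-0.8482, 0.0839, 0.6230] → [-0.4198, 0.5499, -0.1993, 0.8066, 0.5850, -0.0849]
V = J·q̇ = [-0.0558, -0.0366, -0.1168, 0.0009, 0.3254, -0.1987]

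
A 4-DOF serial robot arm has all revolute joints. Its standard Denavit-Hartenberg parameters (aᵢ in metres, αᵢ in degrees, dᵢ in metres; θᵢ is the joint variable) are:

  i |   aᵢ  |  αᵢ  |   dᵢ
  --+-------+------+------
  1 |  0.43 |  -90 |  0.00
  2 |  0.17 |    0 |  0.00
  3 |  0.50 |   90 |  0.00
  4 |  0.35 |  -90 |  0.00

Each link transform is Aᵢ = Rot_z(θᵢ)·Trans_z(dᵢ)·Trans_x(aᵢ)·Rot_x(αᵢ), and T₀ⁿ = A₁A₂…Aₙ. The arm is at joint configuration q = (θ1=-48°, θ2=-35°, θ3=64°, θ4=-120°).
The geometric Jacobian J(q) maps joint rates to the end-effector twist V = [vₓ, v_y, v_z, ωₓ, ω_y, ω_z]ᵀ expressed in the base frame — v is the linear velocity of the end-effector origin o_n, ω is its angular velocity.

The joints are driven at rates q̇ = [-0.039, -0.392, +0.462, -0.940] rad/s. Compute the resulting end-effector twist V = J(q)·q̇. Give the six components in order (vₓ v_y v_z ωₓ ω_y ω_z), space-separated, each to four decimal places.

o_n = [0.3459, -0.8371, -0.0601]
J₁: ẑ×o_n = [0.8371, 0.3459, -0.0000], ω = ẑ
J2: z=[0.7431, 0.6691, 0.0000] o=[0.2877, -0.3196, 0.0000] → [-0.0402, 0.0446, -0.4235, 0.7431, 0.6691, 0.0000]
J3: z=[0.7431, 0.6691, 0.0000] o=[0.3809, -0.4230, 0.0975] → [-0.1054, 0.1171, -0.2843, 0.7431, 0.6691, 0.0000]
J4: z=[0.3244, -0.3603, 0.8746] o=[0.6735, -0.7480, -0.1449] → [0.0473, -0.3141, -0.1470, 0.3244, -0.3603, 0.8746]
V = J·q̇ = [-0.1101, 0.3184, 0.1728, -0.2529, 0.3855, -0.8611]

-0.1101 0.3184 0.1728 -0.2529 0.3855 -0.8611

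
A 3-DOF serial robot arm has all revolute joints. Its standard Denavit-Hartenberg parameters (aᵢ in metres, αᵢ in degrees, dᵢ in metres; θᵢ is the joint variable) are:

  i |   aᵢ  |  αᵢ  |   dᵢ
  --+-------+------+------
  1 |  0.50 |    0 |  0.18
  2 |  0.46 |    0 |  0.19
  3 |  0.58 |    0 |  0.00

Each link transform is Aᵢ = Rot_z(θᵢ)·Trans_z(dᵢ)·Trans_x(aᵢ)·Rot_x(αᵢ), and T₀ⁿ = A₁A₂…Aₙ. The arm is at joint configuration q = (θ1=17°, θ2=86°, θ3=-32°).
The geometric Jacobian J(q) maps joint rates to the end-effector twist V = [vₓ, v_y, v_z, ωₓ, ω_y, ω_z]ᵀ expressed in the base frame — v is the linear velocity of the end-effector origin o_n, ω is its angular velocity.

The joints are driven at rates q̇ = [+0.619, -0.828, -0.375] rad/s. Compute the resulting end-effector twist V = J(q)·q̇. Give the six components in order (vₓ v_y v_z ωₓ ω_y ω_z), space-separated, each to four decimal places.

0.3235 0.2073 0.0000 0.0000 0.0000 -0.5840

o_n = [0.5635, 1.1428, 0.3700]
J₁: ẑ×o_n = [-1.1428, 0.5635, 0.0000], ω = ẑ
J2: z=[0.0000, 0.0000, 1.0000] o=[0.4782, 0.1462, 0.1800] → [-0.9966, 0.0854, 0.0000, 0.0000, 0.0000, 1.0000]
J3: z=[0.0000, 0.0000, 1.0000] o=[0.3747, 0.5944, 0.3700] → [-0.5484, 0.1888, 0.0000, 0.0000, 0.0000, 1.0000]
V = J·q̇ = [0.3235, 0.2073, 0.0000, 0.0000, 0.0000, -0.5840]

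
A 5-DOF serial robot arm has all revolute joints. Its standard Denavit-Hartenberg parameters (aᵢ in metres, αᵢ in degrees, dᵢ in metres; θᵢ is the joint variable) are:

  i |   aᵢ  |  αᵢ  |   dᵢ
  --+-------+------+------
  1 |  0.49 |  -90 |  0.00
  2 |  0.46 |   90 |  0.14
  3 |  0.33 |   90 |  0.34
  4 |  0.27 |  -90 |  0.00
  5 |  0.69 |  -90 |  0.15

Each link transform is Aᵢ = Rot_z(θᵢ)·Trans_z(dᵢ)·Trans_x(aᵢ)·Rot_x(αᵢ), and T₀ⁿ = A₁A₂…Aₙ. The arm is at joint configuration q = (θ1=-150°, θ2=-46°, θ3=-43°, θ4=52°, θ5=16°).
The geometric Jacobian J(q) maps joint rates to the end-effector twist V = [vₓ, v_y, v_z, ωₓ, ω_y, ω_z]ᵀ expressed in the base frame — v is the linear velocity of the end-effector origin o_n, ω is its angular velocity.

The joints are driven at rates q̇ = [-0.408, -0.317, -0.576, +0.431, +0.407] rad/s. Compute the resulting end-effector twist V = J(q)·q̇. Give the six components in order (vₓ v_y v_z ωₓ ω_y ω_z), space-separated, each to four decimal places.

0.7729 0.5849 -0.1604 -0.0915 0.4246 -1.0142

o_n = [-0.5262, -0.0068, 1.6491]
J₁: ẑ×o_n = [0.0068, -0.5262, 0.0000], ω = ẑ
J2: z=[0.5000, -0.8660, 0.0000] o=[-0.4244, -0.2450, 0.0000] → [-1.4282, -0.8246, 0.0309, 0.5000, -0.8660, 0.0000]
J3: z=[0.6230, 0.3597, 0.6947] o=[-0.6311, -0.5260, 0.3309] → [0.1135, -0.7484, 0.2857, 0.6230, 0.3597, 0.6947]
J4: z=[0.0446, 0.8702, -0.4906] o=[-0.6770, -0.2926, 0.7407] → [0.9308, -0.1145, -0.1185, 0.0446, 0.8702, -0.4906]
J5: z=[0.9990, -0.0438, 0.0131] o=[-0.6743, -0.1602, 0.9759] → [-0.0315, -0.6705, 0.1597, 0.9990, -0.0438, 0.0131]
V = J·q̇ = [0.7729, 0.5849, -0.1604, -0.0915, 0.4246, -1.0142]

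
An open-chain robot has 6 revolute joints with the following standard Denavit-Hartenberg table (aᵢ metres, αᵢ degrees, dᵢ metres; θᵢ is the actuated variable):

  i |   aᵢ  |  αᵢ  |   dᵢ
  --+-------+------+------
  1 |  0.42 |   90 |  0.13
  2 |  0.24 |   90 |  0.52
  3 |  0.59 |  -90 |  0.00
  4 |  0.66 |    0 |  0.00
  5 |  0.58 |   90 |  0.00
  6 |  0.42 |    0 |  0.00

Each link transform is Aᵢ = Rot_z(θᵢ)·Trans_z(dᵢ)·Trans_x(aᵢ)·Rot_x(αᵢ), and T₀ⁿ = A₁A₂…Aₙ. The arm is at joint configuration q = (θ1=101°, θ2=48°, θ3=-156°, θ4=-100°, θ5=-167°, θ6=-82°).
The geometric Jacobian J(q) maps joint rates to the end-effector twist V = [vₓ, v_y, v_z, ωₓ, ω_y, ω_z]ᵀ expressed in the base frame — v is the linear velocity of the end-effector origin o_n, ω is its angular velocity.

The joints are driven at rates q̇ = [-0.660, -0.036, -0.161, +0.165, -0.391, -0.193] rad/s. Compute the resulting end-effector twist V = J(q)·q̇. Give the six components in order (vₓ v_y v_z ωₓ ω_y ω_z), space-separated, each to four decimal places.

0.2381 -0.5183 -0.2065 0.2549 -0.0073 -0.4965

o_n = [0.6676, 0.3401, -0.1257]
J₁: ẑ×o_n = [-0.3401, 0.6676, 0.0000], ω = ẑ
J2: z=[0.9816, 0.1908, 0.0000] o=[-0.0801, 0.4123, 0.1300] → [-0.0488, 0.2510, -0.2136, 0.9816, 0.1908, 0.0000]
J3: z=[-0.1418, 0.7295, -0.6691] o=[0.3997, 0.6691, 0.3084] → [-0.5368, -0.2408, -0.1488, -0.1418, 0.7295, -0.6691]
J4: z=[-0.9487, 0.0928, 0.3023] o=[0.2329, 0.2693, -0.0922] → [-0.0245, 0.0996, -0.1075, -0.9487, 0.0928, 0.3023]
J5: z=[-0.9487, 0.0928, 0.3023] o=[0.1731, 0.8211, -0.4493] → [0.1755, 0.4564, 0.4105, -0.9487, 0.0928, 0.3023]
J6: z=[-0.2748, -0.7149, -0.6429] o=[0.2639, 0.4192, -0.0411] → [0.0096, -0.2828, 0.3104, -0.2748, -0.7149, -0.6429]
V = J·q̇ = [0.2381, -0.5183, -0.2065, 0.2549, -0.0073, -0.4965]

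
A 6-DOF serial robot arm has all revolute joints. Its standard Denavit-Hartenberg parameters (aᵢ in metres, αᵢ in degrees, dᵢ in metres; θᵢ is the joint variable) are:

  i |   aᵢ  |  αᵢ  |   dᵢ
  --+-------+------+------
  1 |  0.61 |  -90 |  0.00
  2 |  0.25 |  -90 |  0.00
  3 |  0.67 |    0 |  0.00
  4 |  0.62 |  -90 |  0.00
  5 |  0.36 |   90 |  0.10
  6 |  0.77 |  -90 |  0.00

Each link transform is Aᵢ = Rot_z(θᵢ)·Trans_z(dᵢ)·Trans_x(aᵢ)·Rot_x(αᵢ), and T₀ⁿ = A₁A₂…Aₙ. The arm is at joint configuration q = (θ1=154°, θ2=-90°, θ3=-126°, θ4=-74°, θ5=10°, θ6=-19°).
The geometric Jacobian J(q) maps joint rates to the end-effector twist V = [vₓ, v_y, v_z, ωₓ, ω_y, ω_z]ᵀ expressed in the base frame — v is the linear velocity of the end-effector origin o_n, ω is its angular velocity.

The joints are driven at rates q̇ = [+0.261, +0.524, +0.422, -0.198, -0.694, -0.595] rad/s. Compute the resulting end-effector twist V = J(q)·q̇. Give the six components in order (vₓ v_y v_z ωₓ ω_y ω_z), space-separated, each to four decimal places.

o_n = [-0.3004, 0.3446, -1.6818]
J₁: ẑ×o_n = [-0.3446, -0.3004, 0.0000], ω = ẑ
J2: z=[-0.4384, -0.8988, 0.0000] o=[-0.5483, 0.2674, 0.0000] → [1.5116, -0.7372, 0.1889, -0.4384, -0.8988, 0.0000]
J3: z=[-0.8988, 0.4384, -0.0000] o=[-0.5483, 0.2674, 0.2500] → [-0.8468, -1.7363, -0.1781, -0.8988, 0.4384, -0.0000]
J4: z=[-0.8988, 0.4384, -0.0000] o=[-0.7859, -0.2198, -0.1438] → [-0.6742, -1.3823, -0.7201, -0.8988, 0.4384, -0.0000]
J5: z=[-0.4119, -0.8446, -0.3420] o=[-0.6929, -0.0292, -0.7264] → [0.9347, -0.5278, 0.1775, -0.4119, -0.8446, -0.3420]
J6: z=[-0.8591, 0.4851, -0.1632] o=[-0.6248, -0.0321, -1.0938] → [-0.2238, -0.5581, -0.4810, -0.8591, 0.4851, -0.1632]
V = J·q̇ = [-0.0373, -0.2254, 0.3294, 0.3660, -0.0753, 0.5955]

-0.0373 -0.2254 0.3294 0.3660 -0.0753 0.5955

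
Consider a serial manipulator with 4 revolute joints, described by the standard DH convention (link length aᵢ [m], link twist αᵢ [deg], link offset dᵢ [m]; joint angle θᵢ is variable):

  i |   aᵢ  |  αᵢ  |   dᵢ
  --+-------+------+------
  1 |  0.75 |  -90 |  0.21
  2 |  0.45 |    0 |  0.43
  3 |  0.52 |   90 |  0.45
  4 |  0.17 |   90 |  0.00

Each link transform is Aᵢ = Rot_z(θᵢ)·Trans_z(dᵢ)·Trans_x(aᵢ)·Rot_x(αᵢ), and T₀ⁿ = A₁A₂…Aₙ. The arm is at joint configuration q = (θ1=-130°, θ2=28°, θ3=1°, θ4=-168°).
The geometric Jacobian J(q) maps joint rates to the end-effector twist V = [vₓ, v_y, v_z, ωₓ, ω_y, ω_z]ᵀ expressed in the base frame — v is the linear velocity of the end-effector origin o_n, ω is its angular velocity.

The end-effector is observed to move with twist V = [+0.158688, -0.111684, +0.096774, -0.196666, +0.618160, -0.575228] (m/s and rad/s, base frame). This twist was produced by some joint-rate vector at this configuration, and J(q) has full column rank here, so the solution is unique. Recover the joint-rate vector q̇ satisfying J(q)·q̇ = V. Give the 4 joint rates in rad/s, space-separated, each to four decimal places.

o_n = [-0.2893, -1.6588, -0.1727]
J₁: ẑ×o_n = [1.6588, -0.2893, 0.0000], ω = ẑ
J2: z=[0.7660, -0.6428, 0.0000] o=[-0.4821, -0.5745, 0.2100] → [0.2460, 0.2932, -0.7067, 0.7660, -0.6428, 0.0000]
J3: z=[0.7660, -0.6428, 0.0000] o=[-0.4081, -1.1553, -0.0013] → [0.1102, 0.1314, -0.3094, 0.7660, -0.6428, 0.0000]
J4: z=[-0.3116, -0.3714, 0.8746] o=[-0.3557, -1.7930, -0.2534] → [-0.1473, 0.0832, -0.0171, -0.3116, -0.3714, 0.8746]
q̇ = J⁺·V = [0.0510, 0.2140, -0.7620, -0.7160]

0.0510 0.2140 -0.7620 -0.7160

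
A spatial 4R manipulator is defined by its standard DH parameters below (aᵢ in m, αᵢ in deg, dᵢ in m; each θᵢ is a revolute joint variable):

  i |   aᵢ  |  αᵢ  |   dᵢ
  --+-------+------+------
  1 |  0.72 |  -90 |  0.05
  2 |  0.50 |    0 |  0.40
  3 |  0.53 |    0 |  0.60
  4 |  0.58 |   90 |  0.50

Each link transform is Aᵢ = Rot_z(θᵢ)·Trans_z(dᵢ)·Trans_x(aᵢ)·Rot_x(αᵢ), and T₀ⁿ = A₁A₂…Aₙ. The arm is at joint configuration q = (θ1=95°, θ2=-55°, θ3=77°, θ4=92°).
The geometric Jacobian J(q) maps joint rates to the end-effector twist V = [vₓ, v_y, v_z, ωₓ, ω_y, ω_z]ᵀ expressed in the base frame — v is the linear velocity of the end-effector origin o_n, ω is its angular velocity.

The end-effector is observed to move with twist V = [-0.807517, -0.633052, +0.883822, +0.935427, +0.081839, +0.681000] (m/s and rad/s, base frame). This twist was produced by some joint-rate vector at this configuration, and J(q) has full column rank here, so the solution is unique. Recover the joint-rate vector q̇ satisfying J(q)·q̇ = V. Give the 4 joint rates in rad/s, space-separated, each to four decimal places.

o_n = [-1.6043, 1.1268, -0.2688]
J₁: ẑ×o_n = [-1.1268, -1.6043, 0.0000], ω = ẑ
J2: z=[-0.9962, -0.0872, 0.0000] o=[-0.0628, 0.7173, 0.0500] → [0.0278, -0.3176, -0.5423, -0.9962, -0.0872, 0.0000]
J3: z=[-0.9962, -0.0872, 0.0000] o=[-0.4862, 0.9681, 0.4596] → [0.0635, -0.7256, -0.2555, -0.9962, -0.0872, 0.0000]
J4: z=[-0.9962, -0.0872, 0.0000] o=[-1.1268, 1.4053, 0.2610] → [0.0462, -0.5278, 0.2359, -0.9962, -0.0872, 0.0000]
q̇ = J⁺·V = [0.6810, -0.9190, -0.7940, 0.7740]

0.6810 -0.9190 -0.7940 0.7740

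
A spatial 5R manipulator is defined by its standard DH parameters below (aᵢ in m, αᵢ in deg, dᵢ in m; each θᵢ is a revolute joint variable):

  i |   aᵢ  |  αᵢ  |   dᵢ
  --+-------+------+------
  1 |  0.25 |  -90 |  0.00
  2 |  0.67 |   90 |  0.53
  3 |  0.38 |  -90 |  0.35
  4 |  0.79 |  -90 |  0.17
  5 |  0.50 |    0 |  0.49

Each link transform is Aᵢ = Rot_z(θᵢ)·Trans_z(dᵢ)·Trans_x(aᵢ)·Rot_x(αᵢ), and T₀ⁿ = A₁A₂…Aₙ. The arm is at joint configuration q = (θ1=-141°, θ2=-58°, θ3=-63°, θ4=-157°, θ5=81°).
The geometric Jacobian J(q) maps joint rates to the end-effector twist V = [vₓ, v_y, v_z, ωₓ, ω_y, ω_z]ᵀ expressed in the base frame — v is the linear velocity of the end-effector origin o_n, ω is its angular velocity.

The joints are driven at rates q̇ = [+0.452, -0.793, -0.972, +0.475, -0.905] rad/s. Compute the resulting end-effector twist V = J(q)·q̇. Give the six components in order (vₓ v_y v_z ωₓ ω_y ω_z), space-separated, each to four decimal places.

1.1054 0.6536 -0.3188 -1.4629 -0.8471 -0.2818

o_n = [0.8114, -0.0968, 0.8401]
J₁: ẑ×o_n = [0.0968, 0.8114, -0.0000], ω = ẑ
J2: z=[0.6293, -0.7771, 0.0000] o=[-0.1943, -0.1573, 0.0000] → [-0.6529, -0.5287, 0.8197, 0.6293, -0.7771, 0.0000]
J3: z=[0.6591, 0.5337, 0.5299] o=[-0.1367, -0.7927, 0.5682] → [-0.2236, 0.3232, -0.0474, 0.6591, 0.5337, 0.5299]
J4: z=[-0.0812, -0.6500, 0.7556] o=[-0.1901, -0.4003, 0.9000] → [-0.1904, 0.7519, 0.6263, -0.0812, -0.6500, 0.7556]
J5: z=[0.3145, 0.7027, 0.6382] o=[0.5432, -0.7395, 0.9120] → [-0.4607, 0.1938, 0.0137, 0.3145, 0.7027, 0.6382]
V = J·q̇ = [1.1054, 0.6536, -0.3188, -1.4629, -0.8471, -0.2818]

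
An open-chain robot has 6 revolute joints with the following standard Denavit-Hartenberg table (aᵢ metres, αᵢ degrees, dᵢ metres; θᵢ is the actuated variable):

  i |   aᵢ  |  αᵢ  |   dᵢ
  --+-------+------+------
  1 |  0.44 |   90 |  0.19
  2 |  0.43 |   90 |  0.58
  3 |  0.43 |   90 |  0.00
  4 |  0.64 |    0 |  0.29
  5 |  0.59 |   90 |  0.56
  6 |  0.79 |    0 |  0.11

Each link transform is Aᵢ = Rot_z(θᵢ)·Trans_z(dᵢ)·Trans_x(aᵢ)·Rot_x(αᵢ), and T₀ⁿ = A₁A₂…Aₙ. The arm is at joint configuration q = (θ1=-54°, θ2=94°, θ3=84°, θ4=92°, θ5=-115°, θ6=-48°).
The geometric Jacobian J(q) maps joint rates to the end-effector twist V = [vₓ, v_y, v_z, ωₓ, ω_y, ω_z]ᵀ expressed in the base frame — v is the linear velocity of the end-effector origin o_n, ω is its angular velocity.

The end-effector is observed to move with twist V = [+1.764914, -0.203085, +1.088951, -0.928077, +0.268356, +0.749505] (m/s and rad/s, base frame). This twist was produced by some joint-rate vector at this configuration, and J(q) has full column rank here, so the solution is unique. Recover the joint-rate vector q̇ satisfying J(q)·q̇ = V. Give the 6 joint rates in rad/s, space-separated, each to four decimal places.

0.9730 0.5340 -0.8730 0.5330 -0.7080 -0.1050

o_n = [-1.2852, -1.5303, 1.0323]
J₁: ẑ×o_n = [1.5303, -1.2852, 0.0000], ω = ẑ
J2: z=[-0.8090, -0.5878, 0.0000] o=[0.2586, -0.3560, 0.1900] → [-0.4951, 0.6814, 0.0426, -0.8090, -0.5878, 0.0000]
J3: z=[0.5864, -0.8070, 0.0698] o=[-0.2282, -0.6726, 0.6190] → [-0.2737, -0.3161, -1.3559, 0.5864, -0.8070, 0.0698]
J4: z=[0.0438, 0.1176, 0.9921] o=[-0.5760, -0.9214, 0.6638] → [0.6474, -0.7197, 0.0567, 0.0438, 0.1176, 0.9921]
J5: z=[0.0438, 0.1176, 0.9921] o=[-0.1702, -1.3906, 0.9938] → [0.1431, -1.1078, 0.1250, 0.0438, 0.1176, 0.9921]
J6: z=[-0.2237, 0.9690, -0.1050] o=[-0.7202, -1.4530, 1.5899] → [-0.5485, -0.0654, 0.5648, -0.2237, 0.9690, -0.1050]
q̇ = J⁺·V = [0.9730, 0.5340, -0.8730, 0.5330, -0.7080, -0.1050]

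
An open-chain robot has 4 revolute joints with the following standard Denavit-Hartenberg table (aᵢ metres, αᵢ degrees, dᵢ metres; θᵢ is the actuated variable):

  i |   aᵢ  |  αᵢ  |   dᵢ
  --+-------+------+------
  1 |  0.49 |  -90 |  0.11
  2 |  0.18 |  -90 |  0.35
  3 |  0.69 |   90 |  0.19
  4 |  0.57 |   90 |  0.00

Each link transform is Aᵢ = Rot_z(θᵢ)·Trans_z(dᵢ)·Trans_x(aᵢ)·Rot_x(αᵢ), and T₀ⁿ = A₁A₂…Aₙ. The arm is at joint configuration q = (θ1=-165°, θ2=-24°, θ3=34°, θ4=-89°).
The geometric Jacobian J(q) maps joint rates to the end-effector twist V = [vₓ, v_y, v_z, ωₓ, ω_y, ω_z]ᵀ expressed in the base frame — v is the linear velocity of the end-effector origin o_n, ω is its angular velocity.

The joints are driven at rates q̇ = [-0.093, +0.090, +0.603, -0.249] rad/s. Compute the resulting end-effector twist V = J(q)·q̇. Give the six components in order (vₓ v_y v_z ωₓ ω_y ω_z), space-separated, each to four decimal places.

0.1649 0.4235 -0.1902 -0.1442 0.0819 -0.7005

o_n = [-1.0056, -0.2266, 0.7663]
J₁: ẑ×o_n = [0.2266, -1.0056, 0.0000], ω = ẑ
J2: z=[0.2588, -0.9659, 0.0000] o=[-0.4733, -0.1268, 0.1100] → [-0.6339, -0.1699, -0.5400, 0.2588, -0.9659, 0.0000]
J3: z=[-0.3929, -0.1053, -0.9135] o=[-0.5416, -0.5075, 0.1832] → [0.1952, 0.6531, -0.1592, -0.3929, -0.1053, -0.9135]
J4: z=[-0.2789, -0.9330, 0.2274] o=[-1.2208, -0.2900, 0.2423] → [-0.5033, 0.1951, 0.1831, -0.2789, -0.9330, 0.2274]
V = J·q̇ = [0.1649, 0.4235, -0.1902, -0.1442, 0.0819, -0.7005]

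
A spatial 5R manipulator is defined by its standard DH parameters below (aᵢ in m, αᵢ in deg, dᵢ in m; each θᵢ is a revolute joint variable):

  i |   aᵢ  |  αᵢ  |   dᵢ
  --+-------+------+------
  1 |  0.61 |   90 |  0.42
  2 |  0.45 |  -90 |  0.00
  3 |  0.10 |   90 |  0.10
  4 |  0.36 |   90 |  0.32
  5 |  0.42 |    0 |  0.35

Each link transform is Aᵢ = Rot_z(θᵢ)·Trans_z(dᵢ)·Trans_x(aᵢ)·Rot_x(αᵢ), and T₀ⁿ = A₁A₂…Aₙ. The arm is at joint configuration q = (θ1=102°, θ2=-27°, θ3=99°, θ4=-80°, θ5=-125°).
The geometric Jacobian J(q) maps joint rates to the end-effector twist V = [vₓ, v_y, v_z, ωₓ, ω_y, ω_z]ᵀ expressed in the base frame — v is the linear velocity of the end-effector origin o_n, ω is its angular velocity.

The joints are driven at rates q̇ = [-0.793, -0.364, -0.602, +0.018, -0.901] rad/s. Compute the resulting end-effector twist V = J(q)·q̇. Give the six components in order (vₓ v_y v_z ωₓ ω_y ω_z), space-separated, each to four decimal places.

0.8007 0.1020 0.0907 -1.1516 -0.5618 -1.1350

o_n = [0.0152, 1.0108, 0.1410]
J₁: ẑ×o_n = [-1.0108, 0.0152, 0.0000], ω = ẑ
J2: z=[0.9781, 0.2079, 0.0000] o=[-0.1268, 0.5967, 0.4200] → [-0.0580, 0.2729, 0.3756, 0.9781, 0.2079, 0.0000]
J3: z=[-0.0944, 0.4441, 0.8910] o=[-0.2102, 0.9889, 0.2157] → [-0.0527, 0.1938, -0.1022, -0.0944, 0.4441, 0.8910]
J4: z=[-0.3360, 0.8283, -0.4484] o=[-0.3133, 0.9991, 0.3119] → [-0.1363, -0.2047, -0.2760, -0.3360, 0.8283, -0.4484]
J5: z=[0.9393, 0.2594, -0.2247] o=[-0.4460, 1.0854, -0.1430] → [0.0569, -0.3704, -0.1896, 0.9393, 0.2594, -0.2247]
V = J·q̇ = [0.8007, 0.1020, 0.0907, -1.1516, -0.5618, -1.1350]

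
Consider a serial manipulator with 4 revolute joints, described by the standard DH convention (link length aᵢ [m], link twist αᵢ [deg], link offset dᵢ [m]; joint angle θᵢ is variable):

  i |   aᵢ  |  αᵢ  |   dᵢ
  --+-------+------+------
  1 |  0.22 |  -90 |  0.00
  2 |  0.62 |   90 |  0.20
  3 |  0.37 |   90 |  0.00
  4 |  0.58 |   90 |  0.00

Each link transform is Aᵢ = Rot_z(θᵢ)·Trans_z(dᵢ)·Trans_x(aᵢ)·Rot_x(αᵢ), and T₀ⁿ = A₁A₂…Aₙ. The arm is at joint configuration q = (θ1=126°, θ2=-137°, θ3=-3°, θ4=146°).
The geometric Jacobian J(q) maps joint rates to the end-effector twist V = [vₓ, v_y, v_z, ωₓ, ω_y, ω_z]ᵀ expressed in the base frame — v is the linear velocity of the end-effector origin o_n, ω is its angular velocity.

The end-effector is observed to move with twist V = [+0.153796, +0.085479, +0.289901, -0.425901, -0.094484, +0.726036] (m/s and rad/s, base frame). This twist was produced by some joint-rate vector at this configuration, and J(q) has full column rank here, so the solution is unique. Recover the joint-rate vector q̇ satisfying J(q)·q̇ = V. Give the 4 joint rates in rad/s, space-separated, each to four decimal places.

0.5450 0.4710 -0.2510 0.0710

o_n = [0.0531, -0.4233, 0.1101]
J₁: ẑ×o_n = [0.4233, 0.0531, -0.0000], ω = ẑ
J2: z=[-0.8090, -0.5878, 0.0000] o=[-0.1293, 0.1780, 0.0000] → [-0.0647, 0.0891, 0.5937, -0.8090, -0.5878, 0.0000]
J3: z=[0.4009, -0.5517, -0.7314] o=[-0.0246, -0.3064, 0.4228] → [0.0871, 0.0685, -0.0040, 0.4009, -0.5517, -0.7314]
J4: z=[0.7854, 0.6179, -0.0357] o=[0.1499, -0.5137, 0.6748] → [-0.3457, 0.4470, 0.1308, 0.7854, 0.6179, -0.0357]
q̇ = J⁺·V = [0.5450, 0.4710, -0.2510, 0.0710]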